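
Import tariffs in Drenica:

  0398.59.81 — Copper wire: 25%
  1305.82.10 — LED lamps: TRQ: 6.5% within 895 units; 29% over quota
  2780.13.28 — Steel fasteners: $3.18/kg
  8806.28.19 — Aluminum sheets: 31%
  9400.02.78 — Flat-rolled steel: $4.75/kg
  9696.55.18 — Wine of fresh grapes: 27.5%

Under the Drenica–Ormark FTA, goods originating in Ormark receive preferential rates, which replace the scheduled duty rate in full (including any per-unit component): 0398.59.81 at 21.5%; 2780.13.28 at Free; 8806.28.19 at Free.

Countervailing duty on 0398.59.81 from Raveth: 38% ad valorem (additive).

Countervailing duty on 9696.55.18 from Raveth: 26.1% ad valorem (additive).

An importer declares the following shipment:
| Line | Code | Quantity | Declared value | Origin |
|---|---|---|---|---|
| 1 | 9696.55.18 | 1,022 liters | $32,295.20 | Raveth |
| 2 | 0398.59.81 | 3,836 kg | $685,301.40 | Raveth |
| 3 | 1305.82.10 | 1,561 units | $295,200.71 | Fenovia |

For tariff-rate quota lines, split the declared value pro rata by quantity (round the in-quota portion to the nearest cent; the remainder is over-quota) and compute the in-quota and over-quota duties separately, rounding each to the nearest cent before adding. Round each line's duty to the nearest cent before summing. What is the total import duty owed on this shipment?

Line 1 (9696.55.18, Raveth, 1,022 liters, $32,295.20):
Base rate for 9696.55.18 is 27.5%.
Additional duty on 9696.55.18 from Raveth: +26.1%. Applied ad valorem rate: 27.5% + 26.1% = 53.6%.
Duty = $32,295.20 × 53.6% = $17,310.23.
Line 2 (0398.59.81, Raveth, 3,836 kg, $685,301.40):
Base rate for 0398.59.81 is 25%.
0398.59.81 has an FTA preferential rate, but origin Raveth is not Ormark; base rate stands.
Additional duty on 0398.59.81 from Raveth: +38%. Applied ad valorem rate: 25% + 38% = 63%.
Duty = $685,301.40 × 63% = $431,739.88.
Line 3 (1305.82.10, Fenovia, 1,561 units, $295,200.71):
Code 1305.82.10 is under a tariff-rate quota (threshold 895 units). In-quota: 895 units at 6.5%; over-quota: 666 units at 29%.
Pro-rata value split: in-quota = $295,200.71 × 895/1,561 = $169,253.45; over-quota = $295,200.71 − $169,253.45 = $125,947.26.
In-quota duty = $169,253.45 × 6.5% = $11,001.47. Over-quota duty = $125,947.26 × 29% = $36,524.71.
Line duty = $11,001.47 + $36,524.71 = $47,526.18.
Total = $17,310.23 + $431,739.88 + $47,526.18 = $496,576.29.

$496,576.29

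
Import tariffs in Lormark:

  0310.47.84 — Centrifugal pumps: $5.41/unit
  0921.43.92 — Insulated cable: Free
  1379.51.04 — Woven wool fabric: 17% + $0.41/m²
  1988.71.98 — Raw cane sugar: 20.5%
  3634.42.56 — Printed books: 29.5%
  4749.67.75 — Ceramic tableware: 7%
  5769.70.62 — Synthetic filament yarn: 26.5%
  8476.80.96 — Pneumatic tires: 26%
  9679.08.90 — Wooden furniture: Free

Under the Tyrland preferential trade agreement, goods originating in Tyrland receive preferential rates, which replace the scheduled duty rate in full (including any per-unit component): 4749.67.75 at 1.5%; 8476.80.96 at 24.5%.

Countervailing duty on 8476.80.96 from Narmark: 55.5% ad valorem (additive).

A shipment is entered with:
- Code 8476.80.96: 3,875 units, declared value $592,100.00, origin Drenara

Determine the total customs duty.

Line 1 (8476.80.96, Drenara, 3,875 units, $592,100.00):
Base rate for 8476.80.96 is 26%.
8476.80.96 has an FTA preferential rate, but origin Drenara is not Tyrland; base rate stands.
The additional-duty order on 8476.80.96 targets Narmark, not Drenara; it does not apply.
Duty = $592,100.00 × 26% = $153,946.00.

$153,946.00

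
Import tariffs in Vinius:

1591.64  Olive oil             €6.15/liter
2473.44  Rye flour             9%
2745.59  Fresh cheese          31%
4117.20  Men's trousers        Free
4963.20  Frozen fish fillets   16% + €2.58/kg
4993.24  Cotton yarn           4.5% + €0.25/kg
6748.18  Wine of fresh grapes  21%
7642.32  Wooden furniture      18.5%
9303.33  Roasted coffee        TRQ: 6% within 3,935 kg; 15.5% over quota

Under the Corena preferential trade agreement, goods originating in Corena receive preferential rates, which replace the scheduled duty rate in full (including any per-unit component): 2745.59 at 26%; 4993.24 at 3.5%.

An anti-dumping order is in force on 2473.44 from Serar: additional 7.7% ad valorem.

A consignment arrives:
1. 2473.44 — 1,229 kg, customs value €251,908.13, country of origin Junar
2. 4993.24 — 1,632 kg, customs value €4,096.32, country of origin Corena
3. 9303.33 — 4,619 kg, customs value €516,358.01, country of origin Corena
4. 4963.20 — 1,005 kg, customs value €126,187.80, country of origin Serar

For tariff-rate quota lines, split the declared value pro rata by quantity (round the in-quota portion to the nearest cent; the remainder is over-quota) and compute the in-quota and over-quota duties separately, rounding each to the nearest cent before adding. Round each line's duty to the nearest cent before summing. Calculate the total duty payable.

€83,843.65

Line 1 (2473.44, Junar, 1,229 kg, €251,908.13):
Base rate for 2473.44 is 9%.
The additional-duty order on 2473.44 targets Serar, not Junar; it does not apply.
Duty = €251,908.13 × 9% = €22,671.73.
Line 2 (4993.24, Corena, 1,632 kg, €4,096.32):
Base rate for 4993.24 is 4.5% + €0.25/kg.
Origin Corena qualifies under the Vinius–Corena agreement and 4993.24 is covered: preferential rate 3.5% applies instead.
Duty = €4,096.32 × 3.5% = €143.37.
Line 3 (9303.33, Corena, 4,619 kg, €516,358.01):
Code 9303.33 is under a tariff-rate quota (threshold 3,935 kg). In-quota: 3,935 kg at 6%; over-quota: 684 kg at 15.5%.
Pro-rata value split: in-quota = €516,358.01 × 3,935/4,619 = €439,893.65; over-quota = €516,358.01 − €439,893.65 = €76,464.36.
In-quota duty = €439,893.65 × 6% = €26,393.62. Over-quota duty = €76,464.36 × 15.5% = €11,851.98.
Line duty = €26,393.62 + €11,851.98 = €38,245.60.
Line 4 (4963.20, Serar, 1,005 kg, €126,187.80):
Base rate for 4963.20 is 16% + €2.58/kg.
Duty = €126,187.80 × 16% + 1,005 × €2.58 = €22,782.95.
Total = €22,671.73 + €143.37 + €38,245.60 + €22,782.95 = €83,843.65.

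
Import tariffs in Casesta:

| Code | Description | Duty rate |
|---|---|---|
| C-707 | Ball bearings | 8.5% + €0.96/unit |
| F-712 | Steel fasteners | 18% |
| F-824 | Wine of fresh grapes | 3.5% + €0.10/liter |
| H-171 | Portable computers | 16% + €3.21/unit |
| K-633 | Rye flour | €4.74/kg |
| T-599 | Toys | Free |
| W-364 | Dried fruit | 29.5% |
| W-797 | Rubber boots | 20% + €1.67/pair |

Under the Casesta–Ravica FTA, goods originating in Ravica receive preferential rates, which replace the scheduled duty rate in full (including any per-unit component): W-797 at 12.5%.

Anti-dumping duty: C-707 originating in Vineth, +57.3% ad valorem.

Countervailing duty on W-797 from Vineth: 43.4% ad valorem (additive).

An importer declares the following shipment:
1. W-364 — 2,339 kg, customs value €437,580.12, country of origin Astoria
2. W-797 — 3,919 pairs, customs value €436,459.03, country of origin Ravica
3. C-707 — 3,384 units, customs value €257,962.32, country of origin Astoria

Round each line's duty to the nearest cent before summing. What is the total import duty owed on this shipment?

Line 1 (W-364, Astoria, 2,339 kg, €437,580.12):
Base rate for W-364 is 29.5%.
Duty = €437,580.12 × 29.5% = €129,086.14.
Line 2 (W-797, Ravica, 3,919 pairs, €436,459.03):
Base rate for W-797 is 20% + €1.67/pair.
Origin Ravica qualifies under the Casesta–Ravica agreement and W-797 is covered: preferential rate 12.5% applies instead.
The additional-duty order on W-797 targets Vineth, not Ravica; it does not apply.
Duty = €436,459.03 × 12.5% = €54,557.38.
Line 3 (C-707, Astoria, 3,384 units, €257,962.32):
Base rate for C-707 is 8.5% + €0.96/unit.
The additional-duty order on C-707 targets Vineth, not Astoria; it does not apply.
Duty = €257,962.32 × 8.5% + 3,384 × €0.96 = €25,175.44.
Total = €129,086.14 + €54,557.38 + €25,175.44 = €208,818.96.

€208,818.96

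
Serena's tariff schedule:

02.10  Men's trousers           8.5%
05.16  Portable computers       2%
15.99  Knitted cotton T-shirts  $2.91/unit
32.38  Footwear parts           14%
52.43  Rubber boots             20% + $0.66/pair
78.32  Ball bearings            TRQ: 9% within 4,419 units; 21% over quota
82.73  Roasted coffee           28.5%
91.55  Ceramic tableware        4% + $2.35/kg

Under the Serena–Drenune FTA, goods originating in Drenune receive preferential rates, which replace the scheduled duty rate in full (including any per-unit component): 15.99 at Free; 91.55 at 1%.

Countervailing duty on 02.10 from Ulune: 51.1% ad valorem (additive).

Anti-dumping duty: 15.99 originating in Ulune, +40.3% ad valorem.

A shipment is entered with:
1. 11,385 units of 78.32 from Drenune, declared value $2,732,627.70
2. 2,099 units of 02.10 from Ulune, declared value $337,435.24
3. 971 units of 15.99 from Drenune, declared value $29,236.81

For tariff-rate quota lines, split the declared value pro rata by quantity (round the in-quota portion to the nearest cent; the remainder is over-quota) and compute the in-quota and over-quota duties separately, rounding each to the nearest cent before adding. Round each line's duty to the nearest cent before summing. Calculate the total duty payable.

Line 1 (78.32, Drenune, 11,385 units, $2,732,627.70):
Code 78.32 is under a tariff-rate quota (threshold 4,419 units). In-quota: 4,419 units at 9%; over-quota: 6,966 units at 21%.
Pro-rata value split: in-quota = $2,732,627.70 × 4,419/11,385 = $1,060,648.38; over-quota = $2,732,627.70 − $1,060,648.38 = $1,671,979.32.
In-quota duty = $1,060,648.38 × 9% = $95,458.35. Over-quota duty = $1,671,979.32 × 21% = $351,115.66.
Line duty = $95,458.35 + $351,115.66 = $446,574.01.
Line 2 (02.10, Ulune, 2,099 units, $337,435.24):
Base rate for 02.10 is 8.5%.
Additional duty on 02.10 from Ulune: +51.1%. Applied ad valorem rate: 8.5% + 51.1% = 59.6%.
Duty = $337,435.24 × 59.6% = $201,111.40.
Line 3 (15.99, Drenune, 971 units, $29,236.81):
Base rate for 15.99 is $2.91/unit.
Origin Drenune qualifies under the Serena–Drenune agreement and 15.99 is covered: preferential rate Free applies instead.
The additional-duty order on 15.99 targets Ulune, not Drenune; it does not apply.
Duty = $29,236.81 × 0% = $0.00.
Total = $446,574.01 + $201,111.40 + $0.00 = $647,685.41.

$647,685.41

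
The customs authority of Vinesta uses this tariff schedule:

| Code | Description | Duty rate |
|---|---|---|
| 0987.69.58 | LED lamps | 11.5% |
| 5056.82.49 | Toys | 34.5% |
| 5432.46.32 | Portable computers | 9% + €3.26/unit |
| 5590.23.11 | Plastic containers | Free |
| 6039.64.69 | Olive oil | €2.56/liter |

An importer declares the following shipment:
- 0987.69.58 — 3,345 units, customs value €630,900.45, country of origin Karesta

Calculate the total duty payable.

Line 1 (0987.69.58, Karesta, 3,345 units, €630,900.45):
Base rate for 0987.69.58 is 11.5%.
Duty = €630,900.45 × 11.5% = €72,553.55.

€72,553.55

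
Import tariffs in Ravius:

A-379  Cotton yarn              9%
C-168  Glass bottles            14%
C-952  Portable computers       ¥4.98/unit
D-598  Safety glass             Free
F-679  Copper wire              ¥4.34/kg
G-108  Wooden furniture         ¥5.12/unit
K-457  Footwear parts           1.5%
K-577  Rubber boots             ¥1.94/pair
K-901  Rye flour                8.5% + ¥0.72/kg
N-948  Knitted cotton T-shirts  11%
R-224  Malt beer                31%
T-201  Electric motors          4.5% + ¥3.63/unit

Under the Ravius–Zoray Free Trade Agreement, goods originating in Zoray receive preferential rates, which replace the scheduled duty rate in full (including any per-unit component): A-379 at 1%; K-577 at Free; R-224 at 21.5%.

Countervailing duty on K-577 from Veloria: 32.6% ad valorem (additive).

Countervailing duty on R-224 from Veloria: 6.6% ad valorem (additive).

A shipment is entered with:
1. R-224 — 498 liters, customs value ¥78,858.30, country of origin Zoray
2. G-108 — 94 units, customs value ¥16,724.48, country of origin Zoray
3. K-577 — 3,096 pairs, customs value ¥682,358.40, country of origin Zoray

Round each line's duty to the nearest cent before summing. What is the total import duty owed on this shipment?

Line 1 (R-224, Zoray, 498 liters, ¥78,858.30):
Base rate for R-224 is 31%.
Origin Zoray qualifies under the Ravius–Zoray agreement and R-224 is covered: preferential rate 21.5% applies instead.
The additional-duty order on R-224 targets Veloria, not Zoray; it does not apply.
Duty = ¥78,858.30 × 21.5% = ¥16,954.53.
Line 2 (G-108, Zoray, 94 units, ¥16,724.48):
Base rate for G-108 is ¥5.12/unit.
Origin Zoray is the FTA partner but G-108 is not on the preference list; base rate stands.
Duty = 94 × ¥5.12 = ¥481.28.
Line 3 (K-577, Zoray, 3,096 pairs, ¥682,358.40):
Base rate for K-577 is ¥1.94/pair.
Origin Zoray qualifies under the Ravius–Zoray agreement and K-577 is covered: preferential rate Free applies instead.
The additional-duty order on K-577 targets Veloria, not Zoray; it does not apply.
Duty = ¥682,358.40 × 0% = ¥0.00.
Total = ¥16,954.53 + ¥481.28 + ¥0.00 = ¥17,435.81.

¥17,435.81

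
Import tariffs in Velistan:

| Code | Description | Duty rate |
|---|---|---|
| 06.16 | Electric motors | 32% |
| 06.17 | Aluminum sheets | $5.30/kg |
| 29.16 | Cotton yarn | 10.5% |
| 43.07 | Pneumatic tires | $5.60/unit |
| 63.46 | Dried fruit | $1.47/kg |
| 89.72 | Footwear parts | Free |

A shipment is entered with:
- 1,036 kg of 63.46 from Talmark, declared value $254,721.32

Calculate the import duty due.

Line 1 (63.46, Talmark, 1,036 kg, $254,721.32):
Base rate for 63.46 is $1.47/kg.
Duty = 1,036 × $1.47 = $1,522.92.

$1,522.92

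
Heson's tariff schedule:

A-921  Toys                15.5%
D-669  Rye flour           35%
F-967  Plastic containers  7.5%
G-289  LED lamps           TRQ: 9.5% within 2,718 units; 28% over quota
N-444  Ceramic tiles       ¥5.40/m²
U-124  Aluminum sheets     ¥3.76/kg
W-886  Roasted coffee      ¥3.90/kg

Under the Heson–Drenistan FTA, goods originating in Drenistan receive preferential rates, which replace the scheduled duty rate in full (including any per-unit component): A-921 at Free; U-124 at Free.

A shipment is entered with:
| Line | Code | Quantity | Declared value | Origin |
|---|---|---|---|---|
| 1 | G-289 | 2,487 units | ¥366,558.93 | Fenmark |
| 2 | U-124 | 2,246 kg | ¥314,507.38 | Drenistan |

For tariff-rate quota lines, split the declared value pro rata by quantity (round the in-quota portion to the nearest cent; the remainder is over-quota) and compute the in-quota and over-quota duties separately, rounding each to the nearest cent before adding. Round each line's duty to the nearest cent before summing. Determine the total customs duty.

¥34,823.10

Line 1 (G-289, Fenmark, 2,487 units, ¥366,558.93):
Code G-289 is under a tariff-rate quota (threshold 2,718 units). Quantity 2,487 units is within the quota, so the in-quota rate 9.5% applies to the full value.
Duty = ¥366,558.93 × 9.5% = ¥34,823.10.
Line 2 (U-124, Drenistan, 2,246 kg, ¥314,507.38):
Base rate for U-124 is ¥3.76/kg.
Origin Drenistan qualifies under the Heson–Drenistan agreement and U-124 is covered: preferential rate Free applies instead.
Duty = ¥314,507.38 × 0% = ¥0.00.
Total = ¥34,823.10 + ¥0.00 = ¥34,823.10.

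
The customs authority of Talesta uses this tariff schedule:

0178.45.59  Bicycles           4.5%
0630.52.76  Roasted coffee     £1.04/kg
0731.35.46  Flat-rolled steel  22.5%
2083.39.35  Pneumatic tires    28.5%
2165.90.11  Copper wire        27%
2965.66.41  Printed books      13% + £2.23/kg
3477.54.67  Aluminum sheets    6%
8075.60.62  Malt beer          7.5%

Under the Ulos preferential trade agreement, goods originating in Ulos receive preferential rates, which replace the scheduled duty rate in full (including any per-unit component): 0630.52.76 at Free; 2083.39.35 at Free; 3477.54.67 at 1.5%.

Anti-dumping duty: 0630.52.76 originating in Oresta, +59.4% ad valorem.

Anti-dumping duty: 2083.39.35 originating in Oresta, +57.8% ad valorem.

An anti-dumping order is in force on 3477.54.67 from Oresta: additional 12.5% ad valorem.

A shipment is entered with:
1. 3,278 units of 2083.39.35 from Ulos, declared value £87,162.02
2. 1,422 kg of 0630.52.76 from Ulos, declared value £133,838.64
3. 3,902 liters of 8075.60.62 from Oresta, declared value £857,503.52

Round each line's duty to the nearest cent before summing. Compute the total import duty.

Line 1 (2083.39.35, Ulos, 3,278 units, £87,162.02):
Base rate for 2083.39.35 is 28.5%.
Origin Ulos qualifies under the Talesta–Ulos agreement and 2083.39.35 is covered: preferential rate Free applies instead.
The additional-duty order on 2083.39.35 targets Oresta, not Ulos; it does not apply.
Duty = £87,162.02 × 0% = £0.00.
Line 2 (0630.52.76, Ulos, 1,422 kg, £133,838.64):
Base rate for 0630.52.76 is £1.04/kg.
Origin Ulos qualifies under the Talesta–Ulos agreement and 0630.52.76 is covered: preferential rate Free applies instead.
The additional-duty order on 0630.52.76 targets Oresta, not Ulos; it does not apply.
Duty = £133,838.64 × 0% = £0.00.
Line 3 (8075.60.62, Oresta, 3,902 liters, £857,503.52):
Base rate for 8075.60.62 is 7.5%.
Duty = £857,503.52 × 7.5% = £64,312.76.
Total = £0.00 + £0.00 + £64,312.76 = £64,312.76.

£64,312.76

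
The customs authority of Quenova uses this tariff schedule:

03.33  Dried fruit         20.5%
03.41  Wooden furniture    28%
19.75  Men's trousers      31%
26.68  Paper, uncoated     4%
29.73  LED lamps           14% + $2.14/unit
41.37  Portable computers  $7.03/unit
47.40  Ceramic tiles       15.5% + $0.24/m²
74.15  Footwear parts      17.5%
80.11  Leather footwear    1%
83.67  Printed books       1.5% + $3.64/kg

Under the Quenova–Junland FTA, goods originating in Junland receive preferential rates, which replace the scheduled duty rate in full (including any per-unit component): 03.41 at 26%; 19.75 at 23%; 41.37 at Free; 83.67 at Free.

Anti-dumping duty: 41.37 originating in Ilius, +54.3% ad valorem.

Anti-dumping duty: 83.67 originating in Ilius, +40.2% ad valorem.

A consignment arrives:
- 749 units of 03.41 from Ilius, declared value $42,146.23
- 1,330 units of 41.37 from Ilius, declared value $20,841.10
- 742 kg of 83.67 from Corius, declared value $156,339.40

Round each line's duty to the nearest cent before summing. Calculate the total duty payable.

$37,513.53

Line 1 (03.41, Ilius, 749 units, $42,146.23):
Base rate for 03.41 is 28%.
03.41 has an FTA preferential rate, but origin Ilius is not Junland; base rate stands.
Duty = $42,146.23 × 28% = $11,800.94.
Line 2 (41.37, Ilius, 1,330 units, $20,841.10):
Base rate for 41.37 is $7.03/unit.
41.37 has an FTA preferential rate, but origin Ilius is not Junland; base rate stands.
Additional duty on 41.37 from Ilius: +54.3% ad valorem. Applied ad valorem rate = 54.3%.
Duty = $20,841.10 × 54.3% + 1,330 × $7.03 = $20,666.62.
Line 3 (83.67, Corius, 742 kg, $156,339.40):
Base rate for 83.67 is 1.5% + $3.64/kg.
83.67 has an FTA preferential rate, but origin Corius is not Junland; base rate stands.
The additional-duty order on 83.67 targets Ilius, not Corius; it does not apply.
Duty = $156,339.40 × 1.5% + 742 × $3.64 = $5,045.97.
Total = $11,800.94 + $20,666.62 + $5,045.97 = $37,513.53.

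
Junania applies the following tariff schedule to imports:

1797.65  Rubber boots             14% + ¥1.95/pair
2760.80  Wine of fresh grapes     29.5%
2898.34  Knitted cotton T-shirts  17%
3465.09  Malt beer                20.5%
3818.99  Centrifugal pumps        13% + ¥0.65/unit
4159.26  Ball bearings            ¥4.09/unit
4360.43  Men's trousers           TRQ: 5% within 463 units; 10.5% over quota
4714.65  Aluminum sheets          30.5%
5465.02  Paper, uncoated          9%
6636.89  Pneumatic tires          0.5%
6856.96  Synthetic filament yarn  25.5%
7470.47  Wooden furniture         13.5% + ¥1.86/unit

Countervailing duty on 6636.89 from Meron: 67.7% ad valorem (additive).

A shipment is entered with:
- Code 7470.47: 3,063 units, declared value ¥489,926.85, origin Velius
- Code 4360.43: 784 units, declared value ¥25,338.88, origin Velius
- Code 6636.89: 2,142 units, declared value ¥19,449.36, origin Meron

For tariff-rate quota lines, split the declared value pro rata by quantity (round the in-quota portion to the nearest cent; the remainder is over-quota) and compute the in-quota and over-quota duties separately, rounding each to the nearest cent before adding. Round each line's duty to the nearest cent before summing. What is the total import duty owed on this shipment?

¥86,939.32

Line 1 (7470.47, Velius, 3,063 units, ¥489,926.85):
Base rate for 7470.47 is 13.5% + ¥1.86/unit.
Duty = ¥489,926.85 × 13.5% + 3,063 × ¥1.86 = ¥71,837.30.
Line 2 (4360.43, Velius, 784 units, ¥25,338.88):
Code 4360.43 is under a tariff-rate quota (threshold 463 units). In-quota: 463 units at 5%; over-quota: 321 units at 10.5%.
Pro-rata value split: in-quota = ¥25,338.88 × 463/784 = ¥14,964.16; over-quota = ¥25,338.88 − ¥14,964.16 = ¥10,374.72.
In-quota duty = ¥14,964.16 × 5% = ¥748.21. Over-quota duty = ¥10,374.72 × 10.5% = ¥1,089.35.
Line duty = ¥748.21 + ¥1,089.35 = ¥1,837.56.
Line 3 (6636.89, Meron, 2,142 units, ¥19,449.36):
Base rate for 6636.89 is 0.5%.
Additional duty on 6636.89 from Meron: +67.7%. Applied ad valorem rate: 0.5% + 67.7% = 68.2%.
Duty = ¥19,449.36 × 68.2% = ¥13,264.46.
Total = ¥71,837.30 + ¥1,837.56 + ¥13,264.46 = ¥86,939.32.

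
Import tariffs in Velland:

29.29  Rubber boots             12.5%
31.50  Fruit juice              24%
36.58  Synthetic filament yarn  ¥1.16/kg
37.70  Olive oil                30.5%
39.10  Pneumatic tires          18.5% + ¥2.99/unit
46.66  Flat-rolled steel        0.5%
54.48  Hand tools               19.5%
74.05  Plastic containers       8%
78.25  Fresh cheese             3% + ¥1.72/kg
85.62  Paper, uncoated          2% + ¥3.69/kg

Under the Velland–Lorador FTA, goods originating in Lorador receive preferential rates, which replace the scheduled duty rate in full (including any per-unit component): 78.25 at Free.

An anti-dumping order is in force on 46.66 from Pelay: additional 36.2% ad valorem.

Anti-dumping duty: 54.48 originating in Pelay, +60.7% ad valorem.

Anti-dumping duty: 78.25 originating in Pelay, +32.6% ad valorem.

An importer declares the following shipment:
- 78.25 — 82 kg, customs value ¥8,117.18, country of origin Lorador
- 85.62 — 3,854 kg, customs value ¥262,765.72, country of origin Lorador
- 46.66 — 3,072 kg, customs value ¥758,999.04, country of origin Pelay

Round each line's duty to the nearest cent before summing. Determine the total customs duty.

Line 1 (78.25, Lorador, 82 kg, ¥8,117.18):
Base rate for 78.25 is 3% + ¥1.72/kg.
Origin Lorador qualifies under the Velland–Lorador agreement and 78.25 is covered: preferential rate Free applies instead.
The additional-duty order on 78.25 targets Pelay, not Lorador; it does not apply.
Duty = ¥8,117.18 × 0% = ¥0.00.
Line 2 (85.62, Lorador, 3,854 kg, ¥262,765.72):
Base rate for 85.62 is 2% + ¥3.69/kg.
Origin Lorador is the FTA partner but 85.62 is not on the preference list; base rate stands.
Duty = ¥262,765.72 × 2% + 3,854 × ¥3.69 = ¥19,476.57.
Line 3 (46.66, Pelay, 3,072 kg, ¥758,999.04):
Base rate for 46.66 is 0.5%.
Additional duty on 46.66 from Pelay: +36.2%. Applied ad valorem rate: 0.5% + 36.2% = 36.7%.
Duty = ¥758,999.04 × 36.7% = ¥278,552.65.
Total = ¥0.00 + ¥19,476.57 + ¥278,552.65 = ¥298,029.22.

¥298,029.22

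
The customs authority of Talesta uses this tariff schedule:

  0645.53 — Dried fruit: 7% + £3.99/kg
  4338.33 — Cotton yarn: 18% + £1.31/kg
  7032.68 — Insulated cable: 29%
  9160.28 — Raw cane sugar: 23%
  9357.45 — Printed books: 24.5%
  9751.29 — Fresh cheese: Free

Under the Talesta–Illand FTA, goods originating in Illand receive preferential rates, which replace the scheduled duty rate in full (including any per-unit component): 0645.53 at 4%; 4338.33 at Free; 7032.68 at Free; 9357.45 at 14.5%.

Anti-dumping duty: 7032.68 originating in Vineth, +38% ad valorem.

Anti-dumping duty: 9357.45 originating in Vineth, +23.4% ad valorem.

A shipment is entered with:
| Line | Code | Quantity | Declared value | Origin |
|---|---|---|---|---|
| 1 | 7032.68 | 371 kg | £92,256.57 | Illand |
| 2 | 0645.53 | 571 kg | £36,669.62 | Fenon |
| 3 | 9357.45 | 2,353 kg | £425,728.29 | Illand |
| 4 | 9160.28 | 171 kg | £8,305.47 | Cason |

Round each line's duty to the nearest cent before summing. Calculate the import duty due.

Line 1 (7032.68, Illand, 371 kg, £92,256.57):
Base rate for 7032.68 is 29%.
Origin Illand qualifies under the Talesta–Illand agreement and 7032.68 is covered: preferential rate Free applies instead.
The additional-duty order on 7032.68 targets Vineth, not Illand; it does not apply.
Duty = £92,256.57 × 0% = £0.00.
Line 2 (0645.53, Fenon, 571 kg, £36,669.62):
Base rate for 0645.53 is 7% + £3.99/kg.
0645.53 has an FTA preferential rate, but origin Fenon is not Illand; base rate stands.
Duty = £36,669.62 × 7% + 571 × £3.99 = £4,845.16.
Line 3 (9357.45, Illand, 2,353 kg, £425,728.29):
Base rate for 9357.45 is 24.5%.
Origin Illand qualifies under the Talesta–Illand agreement and 9357.45 is covered: preferential rate 14.5% applies instead.
The additional-duty order on 9357.45 targets Vineth, not Illand; it does not apply.
Duty = £425,728.29 × 14.5% = £61,730.60.
Line 4 (9160.28, Cason, 171 kg, £8,305.47):
Base rate for 9160.28 is 23%.
Duty = £8,305.47 × 23% = £1,910.26.
Total = £0.00 + £4,845.16 + £61,730.60 + £1,910.26 = £68,486.02.

£68,486.02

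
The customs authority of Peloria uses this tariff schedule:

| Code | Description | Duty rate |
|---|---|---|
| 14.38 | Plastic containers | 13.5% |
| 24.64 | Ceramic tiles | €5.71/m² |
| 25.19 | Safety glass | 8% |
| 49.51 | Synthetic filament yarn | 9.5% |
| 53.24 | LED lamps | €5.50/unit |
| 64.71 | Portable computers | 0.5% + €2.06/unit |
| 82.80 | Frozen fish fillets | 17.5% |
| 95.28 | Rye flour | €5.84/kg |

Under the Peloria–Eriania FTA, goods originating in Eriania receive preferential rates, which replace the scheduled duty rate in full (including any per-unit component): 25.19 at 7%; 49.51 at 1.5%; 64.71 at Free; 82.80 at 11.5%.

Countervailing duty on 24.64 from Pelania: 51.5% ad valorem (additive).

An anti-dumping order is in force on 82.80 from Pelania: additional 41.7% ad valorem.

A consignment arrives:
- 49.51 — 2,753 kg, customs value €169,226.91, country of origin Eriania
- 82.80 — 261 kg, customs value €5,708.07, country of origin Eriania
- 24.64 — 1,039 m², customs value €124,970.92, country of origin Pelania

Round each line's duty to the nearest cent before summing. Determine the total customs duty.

€73,487.54

Line 1 (49.51, Eriania, 2,753 kg, €169,226.91):
Base rate for 49.51 is 9.5%.
Origin Eriania qualifies under the Peloria–Eriania agreement and 49.51 is covered: preferential rate 1.5% applies instead.
Duty = €169,226.91 × 1.5% = €2,538.40.
Line 2 (82.80, Eriania, 261 kg, €5,708.07):
Base rate for 82.80 is 17.5%.
Origin Eriania qualifies under the Peloria–Eriania agreement and 82.80 is covered: preferential rate 11.5% applies instead.
The additional-duty order on 82.80 targets Pelania, not Eriania; it does not apply.
Duty = €5,708.07 × 11.5% = €656.43.
Line 3 (24.64, Pelania, 1,039 m², €124,970.92):
Base rate for 24.64 is €5.71/m².
Additional duty on 24.64 from Pelania: +51.5% ad valorem. Applied ad valorem rate = 51.5%.
Duty = €124,970.92 × 51.5% + 1,039 × €5.71 = €70,292.71.
Total = €2,538.40 + €656.43 + €70,292.71 = €73,487.54.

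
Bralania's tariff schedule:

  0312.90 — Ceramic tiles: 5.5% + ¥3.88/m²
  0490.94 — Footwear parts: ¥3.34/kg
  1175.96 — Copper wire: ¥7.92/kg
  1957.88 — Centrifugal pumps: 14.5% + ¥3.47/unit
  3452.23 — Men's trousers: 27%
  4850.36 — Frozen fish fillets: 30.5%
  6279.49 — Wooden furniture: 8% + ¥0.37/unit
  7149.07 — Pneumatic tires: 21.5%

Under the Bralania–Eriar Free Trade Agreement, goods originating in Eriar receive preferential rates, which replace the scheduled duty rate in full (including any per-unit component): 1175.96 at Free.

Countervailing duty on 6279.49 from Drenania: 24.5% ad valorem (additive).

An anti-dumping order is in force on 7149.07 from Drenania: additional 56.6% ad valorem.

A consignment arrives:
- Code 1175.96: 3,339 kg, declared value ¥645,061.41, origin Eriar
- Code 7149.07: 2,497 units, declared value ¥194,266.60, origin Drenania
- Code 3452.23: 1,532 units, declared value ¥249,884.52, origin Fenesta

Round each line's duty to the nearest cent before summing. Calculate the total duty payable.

¥219,191.03

Line 1 (1175.96, Eriar, 3,339 kg, ¥645,061.41):
Base rate for 1175.96 is ¥7.92/kg.
Origin Eriar qualifies under the Bralania–Eriar agreement and 1175.96 is covered: preferential rate Free applies instead.
Duty = ¥645,061.41 × 0% = ¥0.00.
Line 2 (7149.07, Drenania, 2,497 units, ¥194,266.60):
Base rate for 7149.07 is 21.5%.
Additional duty on 7149.07 from Drenania: +56.6%. Applied ad valorem rate: 21.5% + 56.6% = 78.1%.
Duty = ¥194,266.60 × 78.1% = ¥151,722.21.
Line 3 (3452.23, Fenesta, 1,532 units, ¥249,884.52):
Base rate for 3452.23 is 27%.
Duty = ¥249,884.52 × 27% = ¥67,468.82.
Total = ¥0.00 + ¥151,722.21 + ¥67,468.82 = ¥219,191.03.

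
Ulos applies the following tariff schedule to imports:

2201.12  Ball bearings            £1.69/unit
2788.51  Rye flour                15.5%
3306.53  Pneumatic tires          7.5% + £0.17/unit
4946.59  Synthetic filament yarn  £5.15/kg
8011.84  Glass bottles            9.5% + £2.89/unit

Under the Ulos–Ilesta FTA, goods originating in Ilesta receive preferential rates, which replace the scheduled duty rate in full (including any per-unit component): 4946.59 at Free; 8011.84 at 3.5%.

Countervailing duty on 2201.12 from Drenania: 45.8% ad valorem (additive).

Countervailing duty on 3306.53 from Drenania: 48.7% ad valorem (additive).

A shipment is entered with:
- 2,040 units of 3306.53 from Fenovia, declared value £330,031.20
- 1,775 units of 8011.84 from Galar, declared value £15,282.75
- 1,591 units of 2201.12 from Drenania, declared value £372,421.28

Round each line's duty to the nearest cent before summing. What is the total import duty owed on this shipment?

£204,938.49

Line 1 (3306.53, Fenovia, 2,040 units, £330,031.20):
Base rate for 3306.53 is 7.5% + £0.17/unit.
The additional-duty order on 3306.53 targets Drenania, not Fenovia; it does not apply.
Duty = £330,031.20 × 7.5% + 2,040 × £0.17 = £25,099.14.
Line 2 (8011.84, Galar, 1,775 units, £15,282.75):
Base rate for 8011.84 is 9.5% + £2.89/unit.
8011.84 has an FTA preferential rate, but origin Galar is not Ilesta; base rate stands.
Duty = £15,282.75 × 9.5% + 1,775 × £2.89 = £6,581.61.
Line 3 (2201.12, Drenania, 1,591 units, £372,421.28):
Base rate for 2201.12 is £1.69/unit.
Additional duty on 2201.12 from Drenania: +45.8% ad valorem. Applied ad valorem rate = 45.8%.
Duty = £372,421.28 × 45.8% + 1,591 × £1.69 = £173,257.74.
Total = £25,099.14 + £6,581.61 + £173,257.74 = £204,938.49.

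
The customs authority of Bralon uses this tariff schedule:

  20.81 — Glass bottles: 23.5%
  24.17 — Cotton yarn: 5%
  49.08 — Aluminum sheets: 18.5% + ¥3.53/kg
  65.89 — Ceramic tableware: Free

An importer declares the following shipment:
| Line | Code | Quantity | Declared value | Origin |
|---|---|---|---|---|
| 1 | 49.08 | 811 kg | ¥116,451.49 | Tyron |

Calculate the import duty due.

¥24,406.36

Line 1 (49.08, Tyron, 811 kg, ¥116,451.49):
Base rate for 49.08 is 18.5% + ¥3.53/kg.
Duty = ¥116,451.49 × 18.5% + 811 × ¥3.53 = ¥24,406.36.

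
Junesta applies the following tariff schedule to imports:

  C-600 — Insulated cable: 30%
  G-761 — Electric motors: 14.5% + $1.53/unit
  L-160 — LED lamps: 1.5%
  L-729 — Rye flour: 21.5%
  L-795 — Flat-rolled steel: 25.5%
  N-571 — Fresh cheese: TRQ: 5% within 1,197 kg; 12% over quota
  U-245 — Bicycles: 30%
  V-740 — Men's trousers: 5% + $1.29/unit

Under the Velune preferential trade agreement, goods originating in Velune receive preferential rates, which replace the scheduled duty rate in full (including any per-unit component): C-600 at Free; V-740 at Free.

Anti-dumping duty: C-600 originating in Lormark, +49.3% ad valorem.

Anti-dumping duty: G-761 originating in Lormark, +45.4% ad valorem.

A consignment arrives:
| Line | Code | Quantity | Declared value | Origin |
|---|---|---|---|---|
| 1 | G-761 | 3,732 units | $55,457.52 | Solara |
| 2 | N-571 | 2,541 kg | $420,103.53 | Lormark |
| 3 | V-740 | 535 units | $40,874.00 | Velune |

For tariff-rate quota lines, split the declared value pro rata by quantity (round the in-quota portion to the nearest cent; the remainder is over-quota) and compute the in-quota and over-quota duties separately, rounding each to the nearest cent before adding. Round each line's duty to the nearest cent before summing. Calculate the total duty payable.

$50,310.72

Line 1 (G-761, Solara, 3,732 units, $55,457.52):
Base rate for G-761 is 14.5% + $1.53/unit.
The additional-duty order on G-761 targets Lormark, not Solara; it does not apply.
Duty = $55,457.52 × 14.5% + 3,732 × $1.53 = $13,751.30.
Line 2 (N-571, Lormark, 2,541 kg, $420,103.53):
Code N-571 is under a tariff-rate quota (threshold 1,197 kg). In-quota: 1,197 kg at 5%; over-quota: 1,344 kg at 12%.
Pro-rata value split: in-quota = $420,103.53 × 1,197/2,541 = $197,900.01; over-quota = $420,103.53 − $197,900.01 = $222,203.52.
In-quota duty = $197,900.01 × 5% = $9,895.00. Over-quota duty = $222,203.52 × 12% = $26,664.42.
Line duty = $9,895.00 + $26,664.42 = $36,559.42.
Line 3 (V-740, Velune, 535 units, $40,874.00):
Base rate for V-740 is 5% + $1.29/unit.
Origin Velune qualifies under the Junesta–Velune agreement and V-740 is covered: preferential rate Free applies instead.
Duty = $40,874.00 × 0% = $0.00.
Total = $13,751.30 + $36,559.42 + $0.00 = $50,310.72.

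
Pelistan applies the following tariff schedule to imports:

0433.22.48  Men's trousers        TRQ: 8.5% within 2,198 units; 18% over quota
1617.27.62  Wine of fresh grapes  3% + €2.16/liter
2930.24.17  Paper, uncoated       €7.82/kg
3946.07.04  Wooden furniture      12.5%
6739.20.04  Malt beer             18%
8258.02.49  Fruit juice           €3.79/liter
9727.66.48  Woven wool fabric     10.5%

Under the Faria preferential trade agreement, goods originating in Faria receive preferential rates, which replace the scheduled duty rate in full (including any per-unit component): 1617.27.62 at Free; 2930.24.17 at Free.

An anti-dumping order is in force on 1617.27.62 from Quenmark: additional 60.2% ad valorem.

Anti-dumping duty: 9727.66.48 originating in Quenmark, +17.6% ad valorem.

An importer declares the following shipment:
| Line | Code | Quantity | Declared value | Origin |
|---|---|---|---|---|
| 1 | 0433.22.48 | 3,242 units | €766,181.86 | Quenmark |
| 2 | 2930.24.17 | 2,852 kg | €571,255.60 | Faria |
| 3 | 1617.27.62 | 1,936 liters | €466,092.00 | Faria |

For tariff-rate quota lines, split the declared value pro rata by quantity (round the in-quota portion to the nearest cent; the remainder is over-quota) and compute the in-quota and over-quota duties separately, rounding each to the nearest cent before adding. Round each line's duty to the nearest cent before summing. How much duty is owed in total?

€88,564.66

Line 1 (0433.22.48, Quenmark, 3,242 units, €766,181.86):
Code 0433.22.48 is under a tariff-rate quota (threshold 2,198 units). In-quota: 2,198 units at 8.5%; over-quota: 1,044 units at 18%.
Pro-rata value split: in-quota = €766,181.86 × 2,198/3,242 = €519,453.34; over-quota = €766,181.86 − €519,453.34 = €246,728.52.
In-quota duty = €519,453.34 × 8.5% = €44,153.53. Over-quota duty = €246,728.52 × 18% = €44,411.13.
Line duty = €44,153.53 + €44,411.13 = €88,564.66.
Line 2 (2930.24.17, Faria, 2,852 kg, €571,255.60):
Base rate for 2930.24.17 is €7.82/kg.
Origin Faria qualifies under the Pelistan–Faria agreement and 2930.24.17 is covered: preferential rate Free applies instead.
Duty = €571,255.60 × 0% = €0.00.
Line 3 (1617.27.62, Faria, 1,936 liters, €466,092.00):
Base rate for 1617.27.62 is 3% + €2.16/liter.
Origin Faria qualifies under the Pelistan–Faria agreement and 1617.27.62 is covered: preferential rate Free applies instead.
The additional-duty order on 1617.27.62 targets Quenmark, not Faria; it does not apply.
Duty = €466,092.00 × 0% = €0.00.
Total = €88,564.66 + €0.00 + €0.00 = €88,564.66.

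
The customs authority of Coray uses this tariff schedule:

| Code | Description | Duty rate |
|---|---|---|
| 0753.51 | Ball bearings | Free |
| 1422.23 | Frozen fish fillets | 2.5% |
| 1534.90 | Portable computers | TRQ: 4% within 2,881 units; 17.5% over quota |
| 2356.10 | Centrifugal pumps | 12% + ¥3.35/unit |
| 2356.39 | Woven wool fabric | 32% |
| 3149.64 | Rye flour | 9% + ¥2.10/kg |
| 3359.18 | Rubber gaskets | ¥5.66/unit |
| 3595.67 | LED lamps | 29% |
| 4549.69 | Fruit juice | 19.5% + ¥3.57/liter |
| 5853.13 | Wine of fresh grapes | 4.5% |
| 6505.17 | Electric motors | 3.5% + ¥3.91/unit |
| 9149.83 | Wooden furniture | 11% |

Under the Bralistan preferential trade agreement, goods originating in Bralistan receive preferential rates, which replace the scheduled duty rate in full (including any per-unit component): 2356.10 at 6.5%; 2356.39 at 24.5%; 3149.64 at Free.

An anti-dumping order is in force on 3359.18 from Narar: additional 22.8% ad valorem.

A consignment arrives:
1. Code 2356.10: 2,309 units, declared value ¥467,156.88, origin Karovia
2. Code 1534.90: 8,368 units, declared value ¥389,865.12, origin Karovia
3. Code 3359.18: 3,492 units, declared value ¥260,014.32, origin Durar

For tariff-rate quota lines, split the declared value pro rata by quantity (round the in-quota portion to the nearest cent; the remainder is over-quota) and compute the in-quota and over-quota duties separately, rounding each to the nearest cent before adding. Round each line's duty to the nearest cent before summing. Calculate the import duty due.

Line 1 (2356.10, Karovia, 2,309 units, ¥467,156.88):
Base rate for 2356.10 is 12% + ¥3.35/unit.
2356.10 has an FTA preferential rate, but origin Karovia is not Bralistan; base rate stands.
Duty = ¥467,156.88 × 12% + 2,309 × ¥3.35 = ¥63,793.98.
Line 2 (1534.90, Karovia, 8,368 units, ¥389,865.12):
Code 1534.90 is under a tariff-rate quota (threshold 2,881 units). In-quota: 2,881 units at 4%; over-quota: 5,487 units at 17.5%.
Pro-rata value split: in-quota = ¥389,865.12 × 2,881/8,368 = ¥134,225.79; over-quota = ¥389,865.12 − ¥134,225.79 = ¥255,639.33.
In-quota duty = ¥134,225.79 × 4% = ¥5,369.03. Over-quota duty = ¥255,639.33 × 17.5% = ¥44,736.88.
Line duty = ¥5,369.03 + ¥44,736.88 = ¥50,105.91.
Line 3 (3359.18, Durar, 3,492 units, ¥260,014.32):
Base rate for 3359.18 is ¥5.66/unit.
The additional-duty order on 3359.18 targets Narar, not Durar; it does not apply.
Duty = 3,492 × ¥5.66 = ¥19,764.72.
Total = ¥63,793.98 + ¥50,105.91 + ¥19,764.72 = ¥133,664.61.

¥133,664.61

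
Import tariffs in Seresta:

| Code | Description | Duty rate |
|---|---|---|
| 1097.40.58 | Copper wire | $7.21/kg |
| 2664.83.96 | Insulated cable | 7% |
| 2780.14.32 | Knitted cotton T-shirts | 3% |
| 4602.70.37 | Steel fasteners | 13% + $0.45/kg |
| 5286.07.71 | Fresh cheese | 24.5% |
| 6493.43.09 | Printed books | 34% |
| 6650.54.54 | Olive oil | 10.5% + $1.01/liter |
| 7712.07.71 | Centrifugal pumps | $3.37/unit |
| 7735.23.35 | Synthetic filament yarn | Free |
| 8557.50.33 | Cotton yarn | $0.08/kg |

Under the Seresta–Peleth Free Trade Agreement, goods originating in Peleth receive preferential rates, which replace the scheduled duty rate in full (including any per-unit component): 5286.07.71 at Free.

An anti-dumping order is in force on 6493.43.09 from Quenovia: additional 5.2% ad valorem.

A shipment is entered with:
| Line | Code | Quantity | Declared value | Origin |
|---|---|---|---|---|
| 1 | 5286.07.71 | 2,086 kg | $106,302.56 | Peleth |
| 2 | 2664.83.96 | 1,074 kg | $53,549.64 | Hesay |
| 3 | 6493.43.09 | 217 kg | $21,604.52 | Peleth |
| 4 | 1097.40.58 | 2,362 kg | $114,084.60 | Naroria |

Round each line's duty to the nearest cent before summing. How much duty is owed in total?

$28,124.03

Line 1 (5286.07.71, Peleth, 2,086 kg, $106,302.56):
Base rate for 5286.07.71 is 24.5%.
Origin Peleth qualifies under the Seresta–Peleth agreement and 5286.07.71 is covered: preferential rate Free applies instead.
Duty = $106,302.56 × 0% = $0.00.
Line 2 (2664.83.96, Hesay, 1,074 kg, $53,549.64):
Base rate for 2664.83.96 is 7%.
Duty = $53,549.64 × 7% = $3,748.47.
Line 3 (6493.43.09, Peleth, 217 kg, $21,604.52):
Base rate for 6493.43.09 is 34%.
Origin Peleth is the FTA partner but 6493.43.09 is not on the preference list; base rate stands.
The additional-duty order on 6493.43.09 targets Quenovia, not Peleth; it does not apply.
Duty = $21,604.52 × 34% = $7,345.54.
Line 4 (1097.40.58, Naroria, 2,362 kg, $114,084.60):
Base rate for 1097.40.58 is $7.21/kg.
Duty = 2,362 × $7.21 = $17,030.02.
Total = $0.00 + $3,748.47 + $7,345.54 + $17,030.02 = $28,124.03.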